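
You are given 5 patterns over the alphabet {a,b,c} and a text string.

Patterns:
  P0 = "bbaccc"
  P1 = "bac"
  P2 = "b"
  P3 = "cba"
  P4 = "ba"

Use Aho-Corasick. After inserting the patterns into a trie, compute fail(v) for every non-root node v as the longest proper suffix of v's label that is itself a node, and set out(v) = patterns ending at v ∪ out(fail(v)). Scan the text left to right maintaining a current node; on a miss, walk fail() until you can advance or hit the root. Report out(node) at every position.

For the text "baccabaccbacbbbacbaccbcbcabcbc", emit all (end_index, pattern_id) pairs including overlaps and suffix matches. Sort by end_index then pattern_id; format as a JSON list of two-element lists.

Build:
Trie (insert patterns):
  0='ε' goto b→1 c→9
  1='b' goto a→7 b→2  ←P2
  2='bb' goto a→3
  3='bba' goto c→4
  4='bbac' goto c→5
  5='bbacc' goto c→6
  6='bbaccc' goto ·  ←P0
  7='ba' goto c→8  ←P4
  8='bac' goto ·  ←P1
  9='c' goto b→10
  10='cb' goto a→11
  11='cba' goto ·  ←P3

Failure links (BFS by depth):
  fail(1) 'b': from fail(0)=0 chase 'b': 0 ⇒ 0;  out={2}∪out(0)={2}
  fail(9) 'c': from fail(0)=0 chase 'c': 0 ⇒ 0;  out=∅∪out(0)=∅
  fail(2) 'bb': from fail(1)=0 chase 'b': 0 ⇒ 1;  out=∅∪out(1)={2}
  fail(7) 'ba': from fail(1)=0 chase 'a': 0 ⇒ 0;  out={4}∪out(0)={4}
  fail(10) 'cb': from fail(9)=0 chase 'b': 0 ⇒ 1;  out=∅∪out(1)={2}
  fail(3) 'bba': from fail(2)=1 chase 'a': 1 ⇒ 7;  out=∅∪out(7)={4}
  fail(8) 'bac': from fail(7)=0 chase 'c': 0 ⇒ 9;  out={1}∪out(9)={1}
  fail(11) 'cba': from fail(10)=1 chase 'a': 1 ⇒ 7;  out={3}∪out(7)={3,4}
  fail(4) 'bbac': from fail(3)=7 chase 'c': 7 ⇒ 8;  out=∅∪out(8)={1}
  fail(5) 'bbacc': from fail(4)=8 chase 'c': 8→9→0 ⇒ 9;  out=∅∪out(9)=∅
  fail(6) 'bbaccc': from fail(5)=9 chase 'c': 9→0 ⇒ 9;  out={0}∪out(9)={0}

Text stream:
pos 0 'b': at 1  emit P2@[0:0]
pos 1 'a': at 7  emit P4@[0:1]
pos 2 'c': at 8  emit P1@[0:2]
pos 3 'c': at 9 (fail-walked)
pos 4 'a': at 0 (fail-walked)
pos 5 'b': at 1  emit P2@[5:5]
pos 6 'a': at 7  emit P4@[5:6]
pos 7 'c': at 8  emit P1@[5:7]
pos 8 'c': at 9 (fail-walked)
pos 9 'b': at 10  emit P2@[9:9]
pos 10 'a': at 11  emit P3@[8:10],P4@[9:10]
pos 11 'c': at 8 (fail-walked)  emit P1@[9:11]
pos 12 'b': at 10 (fail-walked)  emit P2@[12:12]
pos 13 'b': at 2 (fail-walked)  emit P2@[13:13]
pos 14 'b': at 2 (fail-walked)  emit P2@[14:14]
pos 15 'a': at 3  emit P4@[14:15]
pos 16 'c': at 4  emit P1@[14:16]
pos 17 'b': at 10 (fail-walked)  emit P2@[17:17]
pos 18 'a': at 11  emit P3@[16:18],P4@[17:18]
pos 19 'c': at 8 (fail-walked)  emit P1@[17:19]
pos 20 'c': at 9 (fail-walked)
pos 21 'b': at 10  emit P2@[21:21]
pos 22 'c': at 9 (fail-walked)
pos 23 'b': at 10  emit P2@[23:23]
pos 24 'c': at 9 (fail-walked)
pos 25 'a': at 0 (fail-walked)
pos 26 'b': at 1  emit P2@[26:26]
pos 27 'c': at 9 (fail-walked)
pos 28 'b': at 10  emit P2@[28:28]
pos 29 'c': at 9 (fail-walked)

Matches: [[0,2],[1,4],[2,1],[5,2],[6,4],[7,1],[9,2],[10,3],[10,4],[11,1],[12,2],[13,2],[14,2],[15,4],[16,1],[17,2],[18,3],[18,4],[19,1],[21,2],[23,2],[26,2],[28,2]]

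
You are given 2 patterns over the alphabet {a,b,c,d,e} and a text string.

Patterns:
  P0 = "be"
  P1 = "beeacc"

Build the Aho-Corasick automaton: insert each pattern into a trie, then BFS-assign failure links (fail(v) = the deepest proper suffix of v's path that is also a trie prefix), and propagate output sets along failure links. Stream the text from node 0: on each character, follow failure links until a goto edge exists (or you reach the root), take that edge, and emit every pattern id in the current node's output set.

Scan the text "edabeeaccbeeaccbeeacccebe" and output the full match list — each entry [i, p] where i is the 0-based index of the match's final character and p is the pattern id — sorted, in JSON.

Build:
Trie (insert patterns):
  0='ε' goto b→1
  1='b' goto e→2
  2='be' goto e→3  ←P0
  3='bee' goto a→4
  4='beea' goto c→5
  5='beeac' goto c→6
  6='beeacc' goto ·  ←P1

BFS fail/out derivation:
  fail(1) 'b': from fail(0)=0 chase 'b': 0 ⇒ 0;  out=∅∪out(0)=∅
  fail(2) 'be': from fail(1)=0 chase 'e': 0 ⇒ 0;  out={0}∪out(0)={0}
  fail(3) 'bee': from fail(2)=0 chase 'e': 0 ⇒ 0;  out=∅∪out(0)=∅
  fail(4) 'beea': from fail(3)=0 chase 'a': 0 ⇒ 0;  out=∅∪out(0)=∅
  fail(5) 'beeac': from fail(4)=0 chase 'c': 0 ⇒ 0;  out=∅∪out(0)=∅
  fail(6) 'beeacc': from fail(5)=0 chase 'c': 0 ⇒ 0;  out={1}∪out(0)={1}

Text stream:
pos 0 'e': at 0
pos 1 'd': at 0
pos 2 'a': at 0
pos 3 'b': at 1
pos 4 'e': at 2  ** P0@[3:4]
pos 5 'e': at 3
pos 6 'a': at 4
pos 7 'c': at 5
pos 8 'c': at 6  ** P1@[3:8]
pos 9 'b': at 1 (fail-walked)
pos 10 'e': at 2  ** P0@[9:10]
pos 11 'e': at 3
pos 12 'a': at 4
pos 13 'c': at 5
pos 14 'c': at 6  ** P1@[9:14]
pos 15 'b': at 1 (fail-walked)
pos 16 'e': at 2  ** P0@[15:16]
pos 17 'e': at 3
pos 18 'a': at 4
pos 19 'c': at 5
pos 20 'c': at 6  ** P1@[15:20]
pos 21 'c': at 0 (fail-walked)
pos 22 'e': at 0
pos 23 'b': at 1
pos 24 'e': at 2  ** P0@[23:24]

Matches: [[4,0],[8,1],[10,0],[14,1],[16,0],[20,1],[24,0]]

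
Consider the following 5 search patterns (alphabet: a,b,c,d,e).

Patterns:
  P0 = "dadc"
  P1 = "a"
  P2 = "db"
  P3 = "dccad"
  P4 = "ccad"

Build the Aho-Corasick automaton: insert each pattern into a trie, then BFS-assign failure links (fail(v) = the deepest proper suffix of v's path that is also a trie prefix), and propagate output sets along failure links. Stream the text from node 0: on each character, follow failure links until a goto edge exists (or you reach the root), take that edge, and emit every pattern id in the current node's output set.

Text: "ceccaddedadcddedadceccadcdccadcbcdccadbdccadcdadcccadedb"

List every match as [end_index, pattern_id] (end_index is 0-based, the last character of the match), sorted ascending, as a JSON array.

Build:
Trie nodes:
  n0 'ε': a→5 c→11 d→1
  n1 'd': a→2 b→6 c→7
  n2 'da': d→3
  n3 'dad': c→4
  n4 'dadc': ·  ←P0
  n5 'a': ·  ←P1
  n6 'db': ·  ←P2
  n7 'dc': c→8
  n8 'dcc': a→9
  n9 'dcca': d→10
  n10 'dccad': ·  ←P3
  n11 'c': c→12
  n12 'cc': a→13
  n13 'cca': d→14
  n14 'ccad': ·  ←P4

BFS fail/out derivation:
  n1('d'): parent n0 fail=0; on 'd' 0 → fail=0;  out ∅∪∅=∅
  n5('a'): parent n0 fail=0; on 'a' 0 → fail=0;  out {1}∪∅={1}
  n11('c'): parent n0 fail=0; on 'c' 0 → fail=0;  out ∅∪∅=∅
  n2('da'): parent n1 fail=0; on 'a' 0 → fail=5;  out ∅∪{1}={1}
  n6('db'): parent n1 fail=0; on 'b' 0 → fail=0;  out {2}∪∅={2}
  n7('dc'): parent n1 fail=0; on 'c' 0 → fail=11;  out ∅∪∅=∅
  n12('cc'): parent n11 fail=0; on 'c' 0 → fail=11;  out ∅∪∅=∅
  n3('dad'): parent n2 fail=5; on 'd' 5→0 → fail=1;  out ∅∪∅=∅
  n8('dcc'): parent n7 fail=11; on 'c' 11 → fail=12;  out ∅∪∅=∅
  n13('cca'): parent n12 fail=11; on 'a' 11→0 → fail=5;  out ∅∪{1}={1}
  n4('dadc'): parent n3 fail=1; on 'c' 1 → fail=7;  out {0}∪∅={0}
  n9('dcca'): parent n8 fail=12; on 'a' 12 → fail=13;  out ∅∪{1}={1}
  n14('ccad'): parent n13 fail=5; on 'd' 5→0 → fail=1;  out {4}∪∅={4}
  n10('dccad'): parent n9 fail=13; on 'd' 13 → fail=14;  out {3}∪{4}={3,4}

Text stream:
pos 0 'c': at 11
pos 1 'e': at 0 ·f
pos 2 'c': at 11
pos 3 'c': at 12
pos 4 'a': at 13  → match P1@[4:4]
pos 5 'd': at 14  → match P4@[2:5]
pos 6 'd': at 1 ·f
pos 7 'e': at 0 ·f
pos 8 'd': at 1
pos 9 'a': at 2  → match P1@[9:9]
pos 10 'd': at 3
pos 11 'c': at 4  → match P0@[8:11]
pos 12 'd': at 1 ·f
pos 13 'd': at 1 ·f
pos 14 'e': at 0 ·f
pos 15 'd': at 1
pos 16 'a': at 2  → match P1@[16:16]
pos 17 'd': at 3
pos 18 'c': at 4  → match P0@[15:18]
pos 19 'e': at 0 ·f
pos 20 'c': at 11
pos 21 'c': at 12
pos 22 'a': at 13  → match P1@[22:22]
pos 23 'd': at 14  → match P4@[20:23]
pos 24 'c': at 7 ·f
pos 25 'd': at 1 ·f
pos 26 'c': at 7
pos 27 'c': at 8
pos 28 'a': at 9  → match P1@[28:28]
pos 29 'd': at 10  → match P3@[25:29],P4@[26:29]
pos 30 'c': at 7 ·f
pos 31 'b': at 0 ·f
pos 32 'c': at 11
pos 33 'd': at 1 ·f
pos 34 'c': at 7
pos 35 'c': at 8
pos 36 'a': at 9  → match P1@[36:36]
pos 37 'd': at 10  → match P3@[33:37],P4@[34:37]
pos 38 'b': at 6 ·f  → match P2@[37:38]
pos 39 'd': at 1 ·f
pos 40 'c': at 7
pos 41 'c': at 8
pos 42 'a': at 9  → match P1@[42:42]
pos 43 'd': at 10  → match P3@[39:43],P4@[40:43]
pos 44 'c': at 7 ·f
pos 45 'd': at 1 ·f
pos 46 'a': at 2  → match P1@[46:46]
pos 47 'd': at 3
pos 48 'c': at 4  → match P0@[45:48]
pos 49 'c': at 8 ·f
pos 50 'c': at 12 ·f
pos 51 'a': at 13  → match P1@[51:51]
pos 52 'd': at 14  → match P4@[49:52]
pos 53 'e': at 0 ·f
pos 54 'd': at 1
pos 55 'b': at 6  → match P2@[54:55]

All matches (sorted): [[4,1],[5,4],[9,1],[11,0],[16,1],[18,0],[22,1],[23,4],[28,1],[29,3],[29,4],[36,1],[37,3],[37,4],[38,2],[42,1],[43,3],[43,4],[46,1],[48,0],[51,1],[52,4],[55,2]]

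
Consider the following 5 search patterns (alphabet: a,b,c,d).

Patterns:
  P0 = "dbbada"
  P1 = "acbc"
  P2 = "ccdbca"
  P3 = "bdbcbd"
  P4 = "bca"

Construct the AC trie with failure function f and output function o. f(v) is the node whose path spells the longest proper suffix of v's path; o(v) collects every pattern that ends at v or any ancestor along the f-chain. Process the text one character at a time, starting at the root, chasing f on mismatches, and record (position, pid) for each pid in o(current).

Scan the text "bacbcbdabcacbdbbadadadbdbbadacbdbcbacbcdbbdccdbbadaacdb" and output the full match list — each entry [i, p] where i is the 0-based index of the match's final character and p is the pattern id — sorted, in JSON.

Build automaton:
Trie (insert patterns):
  n0 'ε': a→7 b→17 c→11 d→1
  n1 'd': b→2
  n2 'db': b→3
  n3 'dbb': a→4
  n4 'dbba': d→5
  n5 'dbbad': a→6
  n6 'dbbada': ·  ←P0
  n7 'a': c→8
  n8 'ac': b→9
  n9 'acb': c→10
  n10 'acbc': ·  ←P1
  n11 'c': c→12
  n12 'cc': d→13
  n13 'ccd': b→14
  n14 'ccdb': c→15
  n15 'ccdbc': a→16
  n16 'ccdbca': ·  ←P2
  n17 'b': c→23 d→18
  n18 'bd': b→19
  n19 'bdb': c→20
  n20 'bdbc': b→21
  n21 'bdbcb': d→22
  n22 'bdbcbd': ·  ←P3
  n23 'bc': a→24
  n24 'bca': ·  ←P4

BFS fail/out derivation:
  n1('d'): parent n0 fail=0; on 'd' 0 → fail=0;  out ∅∪∅=∅
  n7('a'): parent n0 fail=0; on 'a' 0 → fail=0;  out ∅∪∅=∅
  n11('c'): parent n0 fail=0; on 'c' 0 → fail=0;  out ∅∪∅=∅
  n17('b'): parent n0 fail=0; on 'b' 0 → fail=0;  out ∅∪∅=∅
  n2('db'): parent n1 fail=0; on 'b' 0 → fail=17;  out ∅∪∅=∅
  n8('ac'): parent n7 fail=0; on 'c' 0 → fail=11;  out ∅∪∅=∅
  n12('cc'): parent n11 fail=0; on 'c' 0 → fail=11;  out ∅∪∅=∅
  n18('bd'): parent n17 fail=0; on 'd' 0 → fail=1;  out ∅∪∅=∅
  n23('bc'): parent n17 fail=0; on 'c' 0 → fail=11;  out ∅∪∅=∅
  n3('dbb'): parent n2 fail=17; on 'b' 17→0 → fail=17;  out ∅∪∅=∅
  n9('acb'): parent n8 fail=11; on 'b' 11→0 → fail=17;  out ∅∪∅=∅
  n13('ccd'): parent n12 fail=11; on 'd' 11→0 → fail=1;  out ∅∪∅=∅
  n19('bdb'): parent n18 fail=1; on 'b' 1 → fail=2;  out ∅∪∅=∅
  n24('bca'): parent n23 fail=11; on 'a' 11→0 → fail=7;  out {4}∪∅={4}
  n4('dbba'): parent n3 fail=17; on 'a' 17→0 → fail=7;  out ∅∪∅=∅
  n10('acbc'): parent n9 fail=17; on 'c' 17 → fail=23;  out {1}∪∅={1}
  n14('ccdb'): parent n13 fail=1; on 'b' 1 → fail=2;  out ∅∪∅=∅
  n20('bdbc'): parent n19 fail=2; on 'c' 2→17 → fail=23;  out ∅∪∅=∅
  n5('dbbad'): parent n4 fail=7; on 'd' 7→0 → fail=1;  out ∅∪∅=∅
  n15('ccdbc'): parent n14 fail=2; on 'c' 2→17 → fail=23;  out ∅∪∅=∅
  n21('bdbcb'): parent n20 fail=23; on 'b' 23→11→0 → fail=17;  out ∅∪∅=∅
  n6('dbbada'): parent n5 fail=1; on 'a' 1→0 → fail=7;  out {0}∪∅={0}
  n16('ccdbca'): parent n15 fail=23; on 'a' 23 → fail=24;  out {2}∪{4}={2,4}
  n22('bdbcbd'): parent n21 fail=17; on 'd' 17 → fail=18;  out {3}∪∅={3}

Text stream:
pos 0 'b': at 17
pos 1 'a': at 7 ·f
pos 2 'c': at 8
pos 3 'b': at 9
pos 4 'c': at 10  ** P1@[1:4]
pos 5 'b': at 17 ·f
pos 6 'd': at 18
pos 7 'a': at 7 ·f
pos 8 'b': at 17 ·f
pos 9 'c': at 23
pos 10 'a': at 24  ** P4@[8:10]
pos 11 'c': at 8 ·f
pos 12 'b': at 9
pos 13 'd': at 18 ·f
pos 14 'b': at 19
pos 15 'b': at 3 ·f
pos 16 'a': at 4
pos 17 'd': at 5
pos 18 'a': at 6  ** P0@[13:18]
pos 19 'd': at 1 ·f
pos 20 'a': at 7 ·f
pos 21 'd': at 1 ·f
pos 22 'b': at 2
pos 23 'd': at 18 ·f
pos 24 'b': at 19
pos 25 'b': at 3 ·f
pos 26 'a': at 4
pos 27 'd': at 5
pos 28 'a': at 6  ** P0@[23:28]
pos 29 'c': at 8 ·f
pos 30 'b': at 9
pos 31 'd': at 18 ·f
pos 32 'b': at 19
pos 33 'c': at 20
pos 34 'b': at 21
pos 35 'a': at 7 ·f
pos 36 'c': at 8
pos 37 'b': at 9
pos 38 'c': at 10  ** P1@[35:38]
pos 39 'd': at 1 ·f
pos 40 'b': at 2
pos 41 'b': at 3
pos 42 'd': at 18 ·f
pos 43 'c': at 11 ·f
pos 44 'c': at 12
pos 45 'd': at 13
pos 46 'b': at 14
pos 47 'b': at 3 ·f
pos 48 'a': at 4
pos 49 'd': at 5
pos 50 'a': at 6  ** P0@[45:50]
pos 51 'a': at 7 ·f
pos 52 'c': at 8
pos 53 'd': at 1 ·f
pos 54 'b': at 2

All matches (sorted): [[4,1],[10,4],[18,0],[28,0],[38,1],[50,0]]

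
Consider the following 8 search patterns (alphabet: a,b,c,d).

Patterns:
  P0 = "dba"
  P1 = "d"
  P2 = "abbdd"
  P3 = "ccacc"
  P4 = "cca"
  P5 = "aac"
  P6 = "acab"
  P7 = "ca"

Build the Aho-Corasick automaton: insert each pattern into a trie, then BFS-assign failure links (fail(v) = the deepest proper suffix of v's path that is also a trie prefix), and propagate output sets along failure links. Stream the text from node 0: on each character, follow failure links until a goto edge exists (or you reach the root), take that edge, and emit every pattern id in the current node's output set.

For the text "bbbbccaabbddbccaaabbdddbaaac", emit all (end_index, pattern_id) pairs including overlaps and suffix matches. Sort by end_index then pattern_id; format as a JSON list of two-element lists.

Build:
Trie (insert patterns):
  n0 'ε': a→4 c→9 d→1
  n1 'd': b→2  ←P1
  n2 'db': a→3
  n3 'dba': ·  ←P0
  n4 'a': a→14 b→5 c→16
  n5 'ab': b→6
  n6 'abb': d→7
  n7 'abbd': d→8
  n8 'abbdd': ·  ←P2
  n9 'c': a→19 c→10
  n10 'cc': a→11
  n11 'cca': c→12  ←P4
  n12 'ccac': c→13
  n13 'ccacc': ·  ←P3
  n14 'aa': c→15
  n15 'aac': ·  ←P5
  n16 'ac': a→17
  n17 'aca': b→18
  n18 'acab': ·  ←P6
  n19 'ca': ·  ←P7

BFS fail/out derivation:
  fail(1) 'd': from fail(0)=0 chase 'd': 0 ⇒ 0;  out={1}∪out(0)={1}
  fail(4) 'a': from fail(0)=0 chase 'a': 0 ⇒ 0;  out=∅∪out(0)=∅
  fail(9) 'c': from fail(0)=0 chase 'c': 0 ⇒ 0;  out=∅∪out(0)=∅
  fail(2) 'db': from fail(1)=0 chase 'b': 0 ⇒ 0;  out=∅∪out(0)=∅
  fail(5) 'ab': from fail(4)=0 chase 'b': 0 ⇒ 0;  out=∅∪out(0)=∅
  fail(10) 'cc': from fail(9)=0 chase 'c': 0 ⇒ 9;  out=∅∪out(9)=∅
  fail(14) 'aa': from fail(4)=0 chase 'a': 0 ⇒ 4;  out=∅∪out(4)=∅
  fail(16) 'ac': from fail(4)=0 chase 'c': 0 ⇒ 9;  out=∅∪out(9)=∅
  fail(19) 'ca': from fail(9)=0 chase 'a': 0 ⇒ 4;  out={7}∪out(4)={7}
  fail(3) 'dba': from fail(2)=0 chase 'a': 0 ⇒ 4;  out={0}∪out(4)={0}
  fail(6) 'abb': from fail(5)=0 chase 'b': 0 ⇒ 0;  out=∅∪out(0)=∅
  fail(11) 'cca': from fail(10)=9 chase 'a': 9 ⇒ 19;  out={4}∪out(19)={4,7}
  fail(15) 'aac': from fail(14)=4 chase 'c': 4 ⇒ 16;  out={5}∪out(16)={5}
  fail(17) 'aca': from fail(16)=9 chase 'a': 9 ⇒ 19;  out=∅∪out(19)={7}
  fail(7) 'abbd': from fail(6)=0 chase 'd': 0 ⇒ 1;  out=∅∪out(1)={1}
  fail(12) 'ccac': from fail(11)=19 chase 'c': 19→4 ⇒ 16;  out=∅∪out(16)=∅
  fail(18) 'acab': from fail(17)=19 chase 'b': 19→4 ⇒ 5;  out={6}∪out(5)={6}
  fail(8) 'abbdd': from fail(7)=1 chase 'd': 1→0 ⇒ 1;  out={2}∪out(1)={1,2}
  fail(13) 'ccacc': from fail(12)=16 chase 'c': 16→9 ⇒ 10;  out={3}∪out(10)={3}

Scan:
i=0 'b': node 0→0
i=1 'b': node 0→0
i=2 'b': node 0→0
i=3 'b': node 0→0
i=4 'c': node 0→9
i=5 'c': node 9→10
i=6 'a': node 10→11  emit P4@[4:6],P7@[5:6]
i=7 'a': node 11→14 ·f
i=8 'b': node 14→5 ·f
i=9 'b': node 5→6
i=10 'd': node 6→7  emit P1@[10:10]
i=11 'd': node 7→8  emit P1@[11:11],P2@[7:11]
i=12 'b': node 8→2 ·f
i=13 'c': node 2→9 ·f
i=14 'c': node 9→10
i=15 'a': node 10→11  emit P4@[13:15],P7@[14:15]
i=16 'a': node 11→14 ·f
i=17 'a': node 14→14 ·f
i=18 'b': node 14→5 ·f
i=19 'b': node 5→6
i=20 'd': node 6→7  emit P1@[20:20]
i=21 'd': node 7→8  emit P1@[21:21],P2@[17:21]
i=22 'd': node 8→1 ·f  emit P1@[22:22]
i=23 'b': node 1→2
i=24 'a': node 2→3  emit P0@[22:24]
i=25 'a': node 3→14 ·f
i=26 'a': node 14→14 ·f
i=27 'c': node 14→15  emit P5@[25:27]

Result: [[6,4],[6,7],[10,1],[11,1],[11,2],[15,4],[15,7],[20,1],[21,1],[21,2],[22,1],[24,0],[27,5]]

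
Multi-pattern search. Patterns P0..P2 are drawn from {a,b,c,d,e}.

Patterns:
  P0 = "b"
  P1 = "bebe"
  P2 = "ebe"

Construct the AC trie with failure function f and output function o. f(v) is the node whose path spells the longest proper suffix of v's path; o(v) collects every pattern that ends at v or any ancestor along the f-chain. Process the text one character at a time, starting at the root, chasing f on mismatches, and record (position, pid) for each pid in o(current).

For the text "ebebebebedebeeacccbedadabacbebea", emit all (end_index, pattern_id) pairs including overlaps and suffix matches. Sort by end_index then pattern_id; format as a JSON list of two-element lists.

Build:
Trie (insert patterns):
  n0 'ε': b→1 e→5
  n1 'b': e→2  ←P0
  n2 'be': b→3
  n3 'beb': e→4
  n4 'bebe': ·  ←P1
  n5 'e': b→6
  n6 'eb': e→7
  n7 'ebe': ·  ←P2

BFS fail/out derivation:
  fail(1) 'b': from fail(0)=0 chase 'b': 0 ⇒ 0;  out={0}∪out(0)={0}
  fail(5) 'e': from fail(0)=0 chase 'e': 0 ⇒ 0;  out=∅∪out(0)=∅
  fail(2) 'be': from fail(1)=0 chase 'e': 0 ⇒ 5;  out=∅∪out(5)=∅
  fail(6) 'eb': from fail(5)=0 chase 'b': 0 ⇒ 1;  out=∅∪out(1)={0}
  fail(3) 'beb': from fail(2)=5 chase 'b': 5 ⇒ 6;  out=∅∪out(6)={0}
  fail(7) 'ebe': from fail(6)=1 chase 'e': 1 ⇒ 2;  out={2}∪out(2)={2}
  fail(4) 'bebe': from fail(3)=6 chase 'e': 6 ⇒ 7;  out={1}∪out(7)={1,2}

Scan:
[0] read 'e'  n0⇒n5
[1] read 'b'  n5⇒n6  ** P0@[1:1]
[2] read 'e'  n6⇒n7  ** P2@[0:2]
[3] read 'b'  n7⇒n3 ·f  ** P0@[3:3]
[4] read 'e'  n3⇒n4  ** P1@[1:4],P2@[2:4]
[5] read 'b'  n4⇒n3 ·f  ** P0@[5:5]
[6] read 'e'  n3⇒n4  ** P1@[3:6],P2@[4:6]
[7] read 'b'  n4⇒n3 ·f  ** P0@[7:7]
[8] read 'e'  n3⇒n4  ** P1@[5:8],P2@[6:8]
[9] read 'd'  n4⇒n0 ·f
[10] read 'e'  n0⇒n5
[11] read 'b'  n5⇒n6  ** P0@[11:11]
[12] read 'e'  n6⇒n7  ** P2@[10:12]
[13] read 'e'  n7⇒n5 ·f
[14] read 'a'  n5⇒n0 ·f
[15] read 'c'  n0⇒n0
[16] read 'c'  n0⇒n0
[17] read 'c'  n0⇒n0
[18] read 'b'  n0⇒n1  ** P0@[18:18]
[19] read 'e'  n1⇒n2
[20] read 'd'  n2⇒n0 ·f
[21] read 'a'  n0⇒n0
[22] read 'd'  n0⇒n0
[23] read 'a'  n0⇒n0
[24] read 'b'  n0⇒n1  ** P0@[24:24]
[25] read 'a'  n1⇒n0 ·f
[26] read 'c'  n0⇒n0
[27] read 'b'  n0⇒n1  ** P0@[27:27]
[28] read 'e'  n1⇒n2
[29] read 'b'  n2⇒n3  ** P0@[29:29]
[30] read 'e'  n3⇒n4  ** P1@[27:30],P2@[28:30]
[31] read 'a'  n4⇒n0 ·f

Matches: [[1,0],[2,2],[3,0],[4,1],[4,2],[5,0],[6,1],[6,2],[7,0],[8,1],[8,2],[11,0],[12,2],[18,0],[24,0],[27,0],[29,0],[30,1],[30,2]]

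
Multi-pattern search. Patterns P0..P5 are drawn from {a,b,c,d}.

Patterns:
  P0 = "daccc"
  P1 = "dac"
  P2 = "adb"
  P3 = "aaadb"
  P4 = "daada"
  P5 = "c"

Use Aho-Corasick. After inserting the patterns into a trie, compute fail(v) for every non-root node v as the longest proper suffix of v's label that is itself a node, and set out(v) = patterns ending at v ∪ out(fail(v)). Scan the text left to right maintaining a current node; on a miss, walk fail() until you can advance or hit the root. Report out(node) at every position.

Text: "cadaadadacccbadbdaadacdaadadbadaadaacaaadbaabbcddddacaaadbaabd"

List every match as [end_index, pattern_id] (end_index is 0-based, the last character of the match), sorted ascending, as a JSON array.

Construct AC machine:
Trie (insert patterns):
  n0 'ε': a→6 c→16 d→1
  n1 'd': a→2
  n2 'da': a→13 c→3
  n3 'dac': c→4  ←P1
  n4 'dacc': c→5
  n5 'daccc': ·  ←P0
  n6 'a': a→9 d→7
  n7 'ad': b→8
  n8 'adb': ·  ←P2
  n9 'aa': a→10
  n10 'aaa': d→11
  n11 'aaad': b→12
  n12 'aaadb': ·  ←P3
  n13 'daa': d→14
  n14 'daad': a→15
  n15 'daada': ·  ←P4
  n16 'c': ·  ←P5

Failure links (BFS by depth):
  n1('d'): parent n0 fail=0; on 'd' 0 → fail=0;  out ∅∪∅=∅
  n6('a'): parent n0 fail=0; on 'a' 0 → fail=0;  out ∅∪∅=∅
  n16('c'): parent n0 fail=0; on 'c' 0 → fail=0;  out {5}∪∅={5}
  n2('da'): parent n1 fail=0; on 'a' 0 → fail=6;  out ∅∪∅=∅
  n7('ad'): parent n6 fail=0; on 'd' 0 → fail=1;  out ∅∪∅=∅
  n9('aa'): parent n6 fail=0; on 'a' 0 → fail=6;  out ∅∪∅=∅
  n3('dac'): parent n2 fail=6; on 'c' 6→0 → fail=16;  out {1}∪{5}={1,5}
  n8('adb'): parent n7 fail=1; on 'b' 1→0 → fail=0;  out {2}∪∅={2}
  n10('aaa'): parent n9 fail=6; on 'a' 6 → fail=9;  out ∅∪∅=∅
  n13('daa'): parent n2 fail=6; on 'a' 6 → fail=9;  out ∅∪∅=∅
  n4('dacc'): parent n3 fail=16; on 'c' 16→0 → fail=16;  out ∅∪{5}={5}
  n11('aaad'): parent n10 fail=9; on 'd' 9→6 → fail=7;  out ∅∪∅=∅
  n14('daad'): parent n13 fail=9; on 'd' 9→6 → fail=7;  out ∅∪∅=∅
  n5('daccc'): parent n4 fail=16; on 'c' 16→0 → fail=16;  out {0}∪{5}={0,5}
  n12('aaadb'): parent n11 fail=7; on 'b' 7 → fail=8;  out {3}∪{2}={2,3}
  n15('daada'): parent n14 fail=7; on 'a' 7→1 → fail=2;  out {4}∪∅={4}

Scan:
[0] read 'c'  n0⇒n16  emit P5@[0:0]
[1] read 'a'  n16⇒n6 (via fail)
[2] read 'd'  n6⇒n7
[3] read 'a'  n7⇒n2 (via fail)
[4] read 'a'  n2⇒n13
[5] read 'd'  n13⇒n14
[6] read 'a'  n14⇒n15  emit P4@[2:6]
[7] read 'd'  n15⇒n7 (via fail)
[8] read 'a'  n7⇒n2 (via fail)
[9] read 'c'  n2⇒n3  emit P1@[7:9],P5@[9:9]
[10] read 'c'  n3⇒n4  emit P5@[10:10]
[11] read 'c'  n4⇒n5  emit P0@[7:11],P5@[11:11]
[12] read 'b'  n5⇒n0 (via fail)
[13] read 'a'  n0⇒n6
[14] read 'd'  n6⇒n7
[15] read 'b'  n7⇒n8  emit P2@[13:15]
[16] read 'd'  n8⇒n1 (via fail)
[17] read 'a'  n1⇒n2
[18] read 'a'  n2⇒n13
[19] read 'd'  n13⇒n14
[20] read 'a'  n14⇒n15  emit P4@[16:20]
[21] read 'c'  n15⇒n3 (via fail)  emit P1@[19:21],P5@[21:21]
[22] read 'd'  n3⇒n1 (via fail)
[23] read 'a'  n1⇒n2
[24] read 'a'  n2⇒n13
[25] read 'd'  n13⇒n14
[26] read 'a'  n14⇒n15  emit P4@[22:26]
[27] read 'd'  n15⇒n7 (via fail)
[28] read 'b'  n7⇒n8  emit P2@[26:28]
[29] read 'a'  n8⇒n6 (via fail)
[30] read 'd'  n6⇒n7
[31] read 'a'  n7⇒n2 (via fail)
[32] read 'a'  n2⇒n13
[33] read 'd'  n13⇒n14
[34] read 'a'  n14⇒n15  emit P4@[30:34]
[35] read 'a'  n15⇒n13 (via fail)
[36] read 'c'  n13⇒n16 (via fail)  emit P5@[36:36]
[37] read 'a'  n16⇒n6 (via fail)
[38] read 'a'  n6⇒n9
[39] read 'a'  n9⇒n10
[40] read 'd'  n10⇒n11
[41] read 'b'  n11⇒n12  emit P2@[39:41],P3@[37:41]
[42] read 'a'  n12⇒n6 (via fail)
[43] read 'a'  n6⇒n9
[44] read 'b'  n9⇒n0 (via fail)
[45] read 'b'  n0⇒n0
[46] read 'c'  n0⇒n16  emit P5@[46:46]
[47] read 'd'  n16⇒n1 (via fail)
[48] read 'd'  n1⇒n1 (via fail)
[49] read 'd'  n1⇒n1 (via fail)
[50] read 'd'  n1⇒n1 (via fail)
[51] read 'a'  n1⇒n2
[52] read 'c'  n2⇒n3  emit P1@[50:52],P5@[52:52]
[53] read 'a'  n3⇒n6 (via fail)
[54] read 'a'  n6⇒n9
[55] read 'a'  n9⇒n10
[56] read 'd'  n10⇒n11
[57] read 'b'  n11⇒n12  emit P2@[55:57],P3@[53:57]
[58] read 'a'  n12⇒n6 (via fail)
[59] read 'a'  n6⇒n9
[60] read 'b'  n9⇒n0 (via fail)
[61] read 'd'  n0⇒n1

Result: [[0,5],[6,4],[9,1],[9,5],[10,5],[11,0],[11,5],[15,2],[20,4],[21,1],[21,5],[26,4],[28,2],[34,4],[36,5],[41,2],[41,3],[46,5],[52,1],[52,5],[57,2],[57,3]]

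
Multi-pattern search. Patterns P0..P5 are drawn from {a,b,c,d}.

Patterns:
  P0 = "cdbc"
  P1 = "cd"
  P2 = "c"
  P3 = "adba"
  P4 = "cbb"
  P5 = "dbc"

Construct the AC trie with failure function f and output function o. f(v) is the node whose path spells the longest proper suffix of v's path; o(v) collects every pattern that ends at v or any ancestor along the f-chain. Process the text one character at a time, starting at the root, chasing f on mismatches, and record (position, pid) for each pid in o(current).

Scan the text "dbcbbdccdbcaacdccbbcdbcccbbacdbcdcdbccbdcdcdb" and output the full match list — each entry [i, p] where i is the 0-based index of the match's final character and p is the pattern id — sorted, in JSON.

Construct AC machine:
Trie nodes:
  0='ε' goto a→5 c→1 d→11
  1='c' goto b→9 d→2  ←P2
  2='cd' goto b→3  ←P1
  3='cdb' goto c→4
  4='cdbc' goto ·  ←P0
  5='a' goto d→6
  6='ad' goto b→7
  7='adb' goto a→8
  8='adba' goto ·  ←P3
  9='cb' goto b→10
  10='cbb' goto ·  ←P4
  11='d' goto b→12
  12='db' goto c→13
  13='dbc' goto ·  ←P5

Failure links (BFS by depth):
  n1('c'): parent n0 fail=0; on 'c' 0 → fail=0;  out {2}∪∅={2}
  n5('a'): parent n0 fail=0; on 'a' 0 → fail=0;  out ∅∪∅=∅
  n11('d'): parent n0 fail=0; on 'd' 0 → fail=0;  out ∅∪∅=∅
  n2('cd'): parent n1 fail=0; on 'd' 0 → fail=11;  out {1}∪∅={1}
  n6('ad'): parent n5 fail=0; on 'd' 0 → fail=11;  out ∅∪∅=∅
  n9('cb'): parent n1 fail=0; on 'b' 0 → fail=0;  out ∅∪∅=∅
  n12('db'): parent n11 fail=0; on 'b' 0 → fail=0;  out ∅∪∅=∅
  n3('cdb'): parent n2 fail=11; on 'b' 11 → fail=12;  out ∅∪∅=∅
  n7('adb'): parent n6 fail=11; on 'b' 11 → fail=12;  out ∅∪∅=∅
  n10('cbb'): parent n9 fail=0; on 'b' 0 → fail=0;  out {4}∪∅={4}
  n13('dbc'): parent n12 fail=0; on 'c' 0 → fail=1;  out {5}∪{2}={2,5}
  n4('cdbc'): parent n3 fail=12; on 'c' 12 → fail=13;  out {0}∪{2,5}={0,2,5}
  n8('adba'): parent n7 fail=12; on 'a' 12→0 → fail=5;  out {3}∪∅={3}

Text stream:
i=0 'd': node 0→11
i=1 'b': node 11→12
i=2 'c': node 12→13  ** P2@[2:2],P5@[0:2]
i=3 'b': node 13→9 (fail-walked)
i=4 'b': node 9→10  ** P4@[2:4]
i=5 'd': node 10→11 (fail-walked)
i=6 'c': node 11→1 (fail-walked)  ** P2@[6:6]
i=7 'c': node 1→1 (fail-walked)  ** P2@[7:7]
i=8 'd': node 1→2  ** P1@[7:8]
i=9 'b': node 2→3
i=10 'c': node 3→4  ** P0@[7:10],P2@[10:10],P5@[8:10]
i=11 'a': node 4→5 (fail-walked)
i=12 'a': node 5→5 (fail-walked)
i=13 'c': node 5→1 (fail-walked)  ** P2@[13:13]
i=14 'd': node 1→2  ** P1@[13:14]
i=15 'c': node 2→1 (fail-walked)  ** P2@[15:15]
i=16 'c': node 1→1 (fail-walked)  ** P2@[16:16]
i=17 'b': node 1→9
i=18 'b': node 9→10  ** P4@[16:18]
i=19 'c': node 10→1 (fail-walked)  ** P2@[19:19]
i=20 'd': node 1→2  ** P1@[19:20]
i=21 'b': node 2→3
i=22 'c': node 3→4  ** P0@[19:22],P2@[22:22],P5@[20:22]
i=23 'c': node 4→1 (fail-walked)  ** P2@[23:23]
i=24 'c': node 1→1 (fail-walked)  ** P2@[24:24]
i=25 'b': node 1→9
i=26 'b': node 9→10  ** P4@[24:26]
i=27 'a': node 10→5 (fail-walked)
i=28 'c': node 5→1 (fail-walked)  ** P2@[28:28]
i=29 'd': node 1→2  ** P1@[28:29]
i=30 'b': node 2→3
i=31 'c': node 3→4  ** P0@[28:31],P2@[31:31],P5@[29:31]
i=32 'd': node 4→2 (fail-walked)  ** P1@[31:32]
i=33 'c': node 2→1 (fail-walked)  ** P2@[33:33]
i=34 'd': node 1→2  ** P1@[33:34]
i=35 'b': node 2→3
i=36 'c': node 3→4  ** P0@[33:36],P2@[36:36],P5@[34:36]
i=37 'c': node 4→1 (fail-walked)  ** P2@[37:37]
i=38 'b': node 1→9
i=39 'd': node 9→11 (fail-walked)
i=40 'c': node 11→1 (fail-walked)  ** P2@[40:40]
i=41 'd': node 1→2  ** P1@[40:41]
i=42 'c': node 2→1 (fail-walked)  ** P2@[42:42]
i=43 'd': node 1→2  ** P1@[42:43]
i=44 'b': node 2→3

All matches (sorted): [[2,2],[2,5],[4,4],[6,2],[7,2],[8,1],[10,0],[10,2],[10,5],[13,2],[14,1],[15,2],[16,2],[18,4],[19,2],[20,1],[22,0],[22,2],[22,5],[23,2],[24,2],[26,4],[28,2],[29,1],[31,0],[31,2],[31,5],[32,1],[33,2],[34,1],[36,0],[36,2],[36,5],[37,2],[40,2],[41,1],[42,2],[43,1]]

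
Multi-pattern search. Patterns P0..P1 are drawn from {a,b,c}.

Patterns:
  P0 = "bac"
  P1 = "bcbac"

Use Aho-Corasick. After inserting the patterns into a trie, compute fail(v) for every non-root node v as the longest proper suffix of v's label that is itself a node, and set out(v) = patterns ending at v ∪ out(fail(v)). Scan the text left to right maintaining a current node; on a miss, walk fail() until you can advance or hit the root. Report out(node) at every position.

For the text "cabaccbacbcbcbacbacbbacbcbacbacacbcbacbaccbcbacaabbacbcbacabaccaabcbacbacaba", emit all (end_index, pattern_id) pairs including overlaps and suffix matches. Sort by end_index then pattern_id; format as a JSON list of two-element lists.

Construct AC machine:
Trie nodes:
  n0 'ε': b→1
  n1 'b': a→2 c→4
  n2 'ba': c→3
  n3 'bac': ·  ←P0
  n4 'bc': b→5
  n5 'bcb': a→6
  n6 'bcba': c→7
  n7 'bcbac': ·  ←P1

Failure links (BFS by depth):
  n1('b'): parent n0 fail=0; on 'b' 0 → fail=0;  out ∅∪∅=∅
  n2('ba'): parent n1 fail=0; on 'a' 0 → fail=0;  out ∅∪∅=∅
  n4('bc'): parent n1 fail=0; on 'c' 0 → fail=0;  out ∅∪∅=∅
  n3('bac'): parent n2 fail=0; on 'c' 0 → fail=0;  out {0}∪∅={0}
  n5('bcb'): parent n4 fail=0; on 'b' 0 → fail=1;  out ∅∪∅=∅
  n6('bcba'): parent n5 fail=1; on 'a' 1 → fail=2;  out ∅∪∅=∅
  n7('bcbac'): parent n6 fail=2; on 'c' 2 → fail=3;  out {1}∪{0}={0,1}

Scan:
pos 0 'c': at 0
pos 1 'a': at 0
pos 2 'b': at 1
pos 3 'a': at 2
pos 4 'c': at 3  → match P0@[2:4]
pos 5 'c': at 0 ·f
pos 6 'b': at 1
pos 7 'a': at 2
pos 8 'c': at 3  → match P0@[6:8]
pos 9 'b': at 1 ·f
pos 10 'c': at 4
pos 11 'b': at 5
pos 12 'c': at 4 ·f
pos 13 'b': at 5
pos 14 'a': at 6
pos 15 'c': at 7  → match P0@[13:15],P1@[11:15]
pos 16 'b': at 1 ·f
pos 17 'a': at 2
pos 18 'c': at 3  → match P0@[16:18]
pos 19 'b': at 1 ·f
pos 20 'b': at 1 ·f
pos 21 'a': at 2
pos 22 'c': at 3  → match P0@[20:22]
pos 23 'b': at 1 ·f
pos 24 'c': at 4
pos 25 'b': at 5
pos 26 'a': at 6
pos 27 'c': at 7  → match P0@[25:27],P1@[23:27]
pos 28 'b': at 1 ·f
pos 29 'a': at 2
pos 30 'c': at 3  → match P0@[28:30]
pos 31 'a': at 0 ·f
pos 32 'c': at 0
pos 33 'b': at 1
pos 34 'c': at 4
pos 35 'b': at 5
pos 36 'a': at 6
pos 37 'c': at 7  → match P0@[35:37],P1@[33:37]
pos 38 'b': at 1 ·f
pos 39 'a': at 2
pos 40 'c': at 3  → match P0@[38:40]
pos 41 'c': at 0 ·f
pos 42 'b': at 1
pos 43 'c': at 4
pos 44 'b': at 5
pos 45 'a': at 6
pos 46 'c': at 7  → match P0@[44:46],P1@[42:46]
pos 47 'a': at 0 ·f
pos 48 'a': at 0
pos 49 'b': at 1
pos 50 'b': at 1 ·f
pos 51 'a': at 2
pos 52 'c': at 3  → match P0@[50:52]
pos 53 'b': at 1 ·f
pos 54 'c': at 4
pos 55 'b': at 5
pos 56 'a': at 6
pos 57 'c': at 7  → match P0@[55:57],P1@[53:57]
pos 58 'a': at 0 ·f
pos 59 'b': at 1
pos 60 'a': at 2
pos 61 'c': at 3  → match P0@[59:61]
pos 62 'c': at 0 ·f
pos 63 'a': at 0
pos 64 'a': at 0
pos 65 'b': at 1
pos 66 'c': at 4
pos 67 'b': at 5
pos 68 'a': at 6
pos 69 'c': at 7  → match P0@[67:69],P1@[65:69]
pos 70 'b': at 1 ·f
pos 71 'a': at 2
pos 72 'c': at 3  → match P0@[70:72]
pos 73 'a': at 0 ·f
pos 74 'b': at 1
pos 75 'a': at 2

Result: [[4,0],[8,0],[15,0],[15,1],[18,0],[22,0],[27,0],[27,1],[30,0],[37,0],[37,1],[40,0],[46,0],[46,1],[52,0],[57,0],[57,1],[61,0],[69,0],[69,1],[72,0]]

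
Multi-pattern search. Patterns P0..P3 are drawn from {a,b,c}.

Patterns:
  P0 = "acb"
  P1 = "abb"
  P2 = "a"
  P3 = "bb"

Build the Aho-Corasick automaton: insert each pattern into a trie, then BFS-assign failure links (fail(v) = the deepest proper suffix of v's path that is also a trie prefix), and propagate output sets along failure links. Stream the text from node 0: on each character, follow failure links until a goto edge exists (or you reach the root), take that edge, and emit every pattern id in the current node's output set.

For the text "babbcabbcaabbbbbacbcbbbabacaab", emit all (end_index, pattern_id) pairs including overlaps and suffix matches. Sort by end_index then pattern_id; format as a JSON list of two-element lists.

Build automaton:
Trie nodes:
  0='ε' goto a→1 b→6
  1='a' goto b→4 c→2  ←P2
  2='ac' goto b→3
  3='acb' goto ·  ←P0
  4='ab' goto b→5
  5='abb' goto ·  ←P1
  6='b' goto b→7
  7='bb' goto ·  ←P3

Failure links (BFS by depth):
  fail(1) 'a': from fail(0)=0 chase 'a': 0 ⇒ 0;  out={2}∪out(0)={2}
  fail(6) 'b': from fail(0)=0 chase 'b': 0 ⇒ 0;  out=∅∪out(0)=∅
  fail(2) 'ac': from fail(1)=0 chase 'c': 0 ⇒ 0;  out=∅∪out(0)=∅
  fail(4) 'ab': from fail(1)=0 chase 'b': 0 ⇒ 6;  out=∅∪out(6)=∅
  fail(7) 'bb': from fail(6)=0 chase 'b': 0 ⇒ 6;  out={3}∪out(6)={3}
  fail(3) 'acb': from fail(2)=0 chase 'b': 0 ⇒ 6;  out={0}∪out(6)={0}
  fail(5) 'abb': from fail(4)=6 chase 'b': 6 ⇒ 7;  out={1}∪out(7)={1,3}

Text stream:
i=0 'b': node 0→6
i=1 'a': node 6→1 ·f  → match P2@[1:1]
i=2 'b': node 1→4
i=3 'b': node 4→5  → match P1@[1:3],P3@[2:3]
i=4 'c': node 5→0 ·f
i=5 'a': node 0→1  → match P2@[5:5]
i=6 'b': node 1→4
i=7 'b': node 4→5  → match P1@[5:7],P3@[6:7]
i=8 'c': node 5→0 ·f
i=9 'a': node 0→1  → match P2@[9:9]
i=10 'a': node 1→1 ·f  → match P2@[10:10]
i=11 'b': node 1→4
i=12 'b': node 4→5  → match P1@[10:12],P3@[11:12]
i=13 'b': node 5→7 ·f  → match P3@[12:13]
i=14 'b': node 7→7 ·f  → match P3@[13:14]
i=15 'b': node 7→7 ·f  → match P3@[14:15]
i=16 'a': node 7→1 ·f  → match P2@[16:16]
i=17 'c': node 1→2
i=18 'b': node 2→3  → match P0@[16:18]
i=19 'c': node 3→0 ·f
i=20 'b': node 0→6
i=21 'b': node 6→7  → match P3@[20:21]
i=22 'b': node 7→7 ·f  → match P3@[21:22]
i=23 'a': node 7→1 ·f  → match P2@[23:23]
i=24 'b': node 1→4
i=25 'a': node 4→1 ·f  → match P2@[25:25]
i=26 'c': node 1→2
i=27 'a': node 2→1 ·f  → match P2@[27:27]
i=28 'a': node 1→1 ·f  → match P2@[28:28]
i=29 'b': node 1→4

Result: [[1,2],[3,1],[3,3],[5,2],[7,1],[7,3],[9,2],[10,2],[12,1],[12,3],[13,3],[14,3],[15,3],[16,2],[18,0],[21,3],[22,3],[23,2],[25,2],[27,2],[28,2]]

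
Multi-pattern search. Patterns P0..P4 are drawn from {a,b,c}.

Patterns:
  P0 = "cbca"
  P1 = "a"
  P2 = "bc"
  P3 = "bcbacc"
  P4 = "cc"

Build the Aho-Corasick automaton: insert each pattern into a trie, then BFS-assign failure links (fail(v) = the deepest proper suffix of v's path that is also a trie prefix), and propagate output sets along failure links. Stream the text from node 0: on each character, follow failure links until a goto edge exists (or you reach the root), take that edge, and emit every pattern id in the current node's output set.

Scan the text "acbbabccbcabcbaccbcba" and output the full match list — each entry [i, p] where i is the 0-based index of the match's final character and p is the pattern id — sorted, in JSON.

Build automaton:
Trie (insert patterns):
  0='ε' goto a→5 b→6 c→1
  1='c' goto b→2 c→12
  2='cb' goto c→3
  3='cbc' goto a→4
  4='cbca' goto ·  ←P0
  5='a' goto ·  ←P1
  6='b' goto c→7
  7='bc' goto b→8  ←P2
  8='bcb' goto a→9
  9='bcba' goto c→10
  10='bcbac' goto c→11
  11='bcbacc' goto ·  ←P3
  12='cc' goto ·  ←P4

Failure links (BFS by depth):
  fail(1) 'c': from fail(0)=0 chase 'c': 0 ⇒ 0;  out=∅∪out(0)=∅
  fail(5) 'a': from fail(0)=0 chase 'a': 0 ⇒ 0;  out={1}∪out(0)={1}
  fail(6) 'b': from fail(0)=0 chase 'b': 0 ⇒ 0;  out=∅∪out(0)=∅
  fail(2) 'cb': from fail(1)=0 chase 'b': 0 ⇒ 6;  out=∅∪out(6)=∅
  fail(7) 'bc': from fail(6)=0 chase 'c': 0 ⇒ 1;  out={2}∪out(1)={2}
  fail(12) 'cc': from fail(1)=0 chase 'c': 0 ⇒ 1;  out={4}∪out(1)={4}
  fail(3) 'cbc': from fail(2)=6 chase 'c': 6 ⇒ 7;  out=∅∪out(7)={2}
  fail(8) 'bcb': from fail(7)=1 chase 'b': 1 ⇒ 2;  out=∅∪out(2)=∅
  fail(4) 'cbca': from fail(3)=7 chase 'a': 7→1→0 ⇒ 5;  out={0}∪out(5)={0,1}
  fail(9) 'bcba': from fail(8)=2 chase 'a': 2→6→0 ⇒ 5;  out=∅∪out(5)={1}
  fail(10) 'bcbac': from fail(9)=5 chase 'c': 5→0 ⇒ 1;  out=∅∪out(1)=∅
  fail(11) 'bcbacc': from fail(10)=1 chase 'c': 1 ⇒ 12;  out={3}∪out(12)={3,4}

Run:
pos 0 'a': at 5  ** P1@[0:0]
pos 1 'c': at 1 (via fail)
pos 2 'b': at 2
pos 3 'b': at 6 (via fail)
pos 4 'a': at 5 (via fail)  ** P1@[4:4]
pos 5 'b': at 6 (via fail)
pos 6 'c': at 7  ** P2@[5:6]
pos 7 'c': at 12 (via fail)  ** P4@[6:7]
pos 8 'b': at 2 (via fail)
pos 9 'c': at 3  ** P2@[8:9]
pos 10 'a': at 4  ** P0@[7:10],P1@[10:10]
pos 11 'b': at 6 (via fail)
pos 12 'c': at 7  ** P2@[11:12]
pos 13 'b': at 8
pos 14 'a': at 9  ** P1@[14:14]
pos 15 'c': at 10
pos 16 'c': at 11  ** P3@[11:16],P4@[15:16]
pos 17 'b': at 2 (via fail)
pos 18 'c': at 3  ** P2@[17:18]
pos 19 'b': at 8 (via fail)
pos 20 'a': at 9  ** P1@[20:20]

Result: [[0,1],[4,1],[6,2],[7,4],[9,2],[10,0],[10,1],[12,2],[14,1],[16,3],[16,4],[18,2],[20,1]]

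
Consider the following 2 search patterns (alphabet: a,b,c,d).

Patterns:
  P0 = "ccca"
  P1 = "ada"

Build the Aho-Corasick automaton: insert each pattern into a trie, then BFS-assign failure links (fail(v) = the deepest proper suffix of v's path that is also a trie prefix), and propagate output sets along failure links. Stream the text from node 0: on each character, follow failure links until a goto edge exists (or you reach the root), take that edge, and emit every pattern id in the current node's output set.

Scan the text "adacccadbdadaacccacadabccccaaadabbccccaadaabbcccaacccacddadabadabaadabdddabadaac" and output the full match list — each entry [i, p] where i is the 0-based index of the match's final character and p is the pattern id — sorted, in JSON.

Construct AC machine:
Trie (insert patterns):
  n0 'ε': a→5 c→1
  n1 'c': c→2
  n2 'cc': c→3
  n3 'ccc': a→4
  n4 'ccca': ·  [P0 ends]
  n5 'a': d→6
  n6 'ad': a→7
  n7 'ada': ·  [P1 ends]

Failure links (BFS by depth):
  fail(1) 'c': from fail(0)=0 chase 'c': 0 ⇒ 0;  out=∅∪out(0)=∅
  fail(5) 'a': from fail(0)=0 chase 'a': 0 ⇒ 0;  out=∅∪out(0)=∅
  fail(2) 'cc': from fail(1)=0 chase 'c': 0 ⇒ 1;  out=∅∪out(1)=∅
  fail(6) 'ad': from fail(5)=0 chase 'd': 0 ⇒ 0;  out=∅∪out(0)=∅
  fail(3) 'ccc': from fail(2)=1 chase 'c': 1 ⇒ 2;  out=∅∪out(2)=∅
  fail(7) 'ada': from fail(6)=0 chase 'a': 0 ⇒ 5;  out={1}∪out(5)={1}
  fail(4) 'ccca': from fail(3)=2 chase 'a': 2→1→0 ⇒ 5;  out={0}∪out(5)={0}

Text stream:
[0] read 'a'  n0⇒n5
[1] read 'd'  n5⇒n6
[2] read 'a'  n6⇒n7  ** P1@[0:2]
[3] read 'c'  n7⇒n1 ·f
[4] read 'c'  n1⇒n2
[5] read 'c'  n2⇒n3
[6] read 'a'  n3⇒n4  ** P0@[3:6]
[7] read 'd'  n4⇒n6 ·f
[8] read 'b'  n6⇒n0 ·f
[9] read 'd'  n0⇒n0
[10] read 'a'  n0⇒n5
[11] read 'd'  n5⇒n6
[12] read 'a'  n6⇒n7  ** P1@[10:12]
[13] read 'a'  n7⇒n5 ·f
[14] read 'c'  n5⇒n1 ·f
[15] read 'c'  n1⇒n2
[16] read 'c'  n2⇒n3
[17] read 'a'  n3⇒n4  ** P0@[14:17]
[18] read 'c'  n4⇒n1 ·f
[19] read 'a'  n1⇒n5 ·f
[20] read 'd'  n5⇒n6
[21] read 'a'  n6⇒n7  ** P1@[19:21]
[22] read 'b'  n7⇒n0 ·f
[23] read 'c'  n0⇒n1
[24] read 'c'  n1⇒n2
[25] read 'c'  n2⇒n3
[26] read 'c'  n3⇒n3 ·f
[27] read 'a'  n3⇒n4  ** P0@[24:27]
[28] read 'a'  n4⇒n5 ·f
[29] read 'a'  n5⇒n5 ·f
[30] read 'd'  n5⇒n6
[31] read 'a'  n6⇒n7  ** P1@[29:31]
[32] read 'b'  n7⇒n0 ·f
[33] read 'b'  n0⇒n0
[34] read 'c'  n0⇒n1
[35] read 'c'  n1⇒n2
[36] read 'c'  n2⇒n3
[37] read 'c'  n3⇒n3 ·f
[38] read 'a'  n3⇒n4  ** P0@[35:38]
[39] read 'a'  n4⇒n5 ·f
[40] read 'd'  n5⇒n6
[41] read 'a'  n6⇒n7  ** P1@[39:41]
[42] read 'a'  n7⇒n5 ·f
[43] read 'b'  n5⇒n0 ·f
[44] read 'b'  n0⇒n0
[45] read 'c'  n0⇒n1
[46] read 'c'  n1⇒n2
[47] read 'c'  n2⇒n3
[48] read 'a'  n3⇒n4  ** P0@[45:48]
[49] read 'a'  n4⇒n5 ·f
[50] read 'c'  n5⇒n1 ·f
[51] read 'c'  n1⇒n2
[52] read 'c'  n2⇒n3
[53] read 'a'  n3⇒n4  ** P0@[50:53]
[54] read 'c'  n4⇒n1 ·f
[55] read 'd'  n1⇒n0 ·f
[56] read 'd'  n0⇒n0
[57] read 'a'  n0⇒n5
[58] read 'd'  n5⇒n6
[59] read 'a'  n6⇒n7  ** P1@[57:59]
[60] read 'b'  n7⇒n0 ·f
[61] read 'a'  n0⇒n5
[62] read 'd'  n5⇒n6
[63] read 'a'  n6⇒n7  ** P1@[61:63]
[64] read 'b'  n7⇒n0 ·f
[65] read 'a'  n0⇒n5
[66] read 'a'  n5⇒n5 ·f
[67] read 'd'  n5⇒n6
[68] read 'a'  n6⇒n7  ** P1@[66:68]
[69] read 'b'  n7⇒n0 ·f
[70] read 'd'  n0⇒n0
[71] read 'd'  n0⇒n0
[72] read 'd'  n0⇒n0
[73] read 'a'  n0⇒n5
[74] read 'b'  n5⇒n0 ·f
[75] read 'a'  n0⇒n5
[76] read 'd'  n5⇒n6
[77] read 'a'  n6⇒n7  ** P1@[75:77]
[78] read 'a'  n7⇒n5 ·f
[79] read 'c'  n5⇒n1 ·f

Matches: [[2,1],[6,0],[12,1],[17,0],[21,1],[27,0],[31,1],[38,0],[41,1],[48,0],[53,0],[59,1],[63,1],[68,1],[77,1]]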